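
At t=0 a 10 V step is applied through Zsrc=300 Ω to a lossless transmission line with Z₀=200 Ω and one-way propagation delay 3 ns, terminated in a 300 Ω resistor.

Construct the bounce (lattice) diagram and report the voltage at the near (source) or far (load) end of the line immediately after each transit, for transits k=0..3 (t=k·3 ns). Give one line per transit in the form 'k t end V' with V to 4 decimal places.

0 0 source 4.0000
1 3 load 4.8000
2 6 source 4.9600
3 9 load 4.9920

Γ_L=0.200000, Γ_S=0.200000; launch V₁=10·200/500=4.000000
k=0 src: V=4.0000
k=1 load: inc=4.000000, refl=4.000000·0.200000=0.8000; V=0.000000+4.000000+0.800000=4.8000
k=2 src: inc=0.800000, refl=0.800000·0.200000=0.1600; V=4.000000+0.800000+0.160000=4.9600
k=3 load: inc=0.160000, refl=0.160000·0.200000=0.0320; V=4.800000+0.160000+0.032000=4.9920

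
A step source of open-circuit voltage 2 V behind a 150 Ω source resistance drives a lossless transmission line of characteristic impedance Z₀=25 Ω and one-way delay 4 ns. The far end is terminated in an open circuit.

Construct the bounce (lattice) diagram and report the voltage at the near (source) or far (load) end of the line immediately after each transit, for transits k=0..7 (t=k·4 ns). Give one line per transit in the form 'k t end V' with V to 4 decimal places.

0 0 source 0.2857
1 4 load 0.5714
2 8 source 0.7755
3 12 load 0.9796
4 16 source 1.1254
5 20 load 1.2711
6 24 source 1.3753
7 28 load 1.4794

Γ_L=1.000000, Γ_S=0.714286; launch V₁=2·25/175=0.285714
k=0 src: V=0.2857
k=1 load: inc=0.285714, refl=0.285714·1.000000=0.2857; V=0.000000+0.285714+0.285714=0.5714
k=2 src: inc=0.285714, refl=0.285714·0.714286=0.2041; V=0.285714+0.285714+0.204082=0.7755
k=3 load: inc=0.204082, refl=0.204082·1.000000=0.2041; V=0.571429+0.204082+0.204082=0.9796
k=4 src: inc=0.204082, refl=0.204082·0.714286=0.1458; V=0.775510+0.204082+0.145773=1.1254
k=5 load: inc=0.145773, refl=0.145773·1.000000=0.1458; V=0.979592+0.145773+0.145773=1.2711
k=6 src: inc=0.145773, refl=0.145773·0.714286=0.1041; V=1.125364+0.145773+0.104123=1.3753
k=7 load: inc=0.104123, refl=0.104123·1.000000=0.1041; V=1.271137+0.104123+0.104123=1.4794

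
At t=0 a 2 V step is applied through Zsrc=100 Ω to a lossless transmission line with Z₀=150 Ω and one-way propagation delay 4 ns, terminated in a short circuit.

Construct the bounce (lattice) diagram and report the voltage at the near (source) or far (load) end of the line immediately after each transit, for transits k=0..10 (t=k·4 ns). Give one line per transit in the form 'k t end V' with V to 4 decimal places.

Γ_L=-1.000000, Γ_S=-0.200000; launch V₁=2·150/250=1.200000
k=0 src: V=1.2000
k=1 load: inc=1.200000, refl=1.200000·-1.000000=-1.2000; V=0.000000+1.200000+-1.200000=0.0000
k=2 src: inc=-1.200000, refl=-1.200000·-0.200000=0.2400; V=1.200000+-1.200000+0.240000=0.2400
k=3 load: inc=0.240000, refl=0.240000·-1.000000=-0.2400; V=0.000000+0.240000+-0.240000=0.0000
k=4 src: inc=-0.240000, refl=-0.240000·-0.200000=0.0480; V=0.240000+-0.240000+0.048000=0.0480
k=5 load: inc=0.048000, refl=0.048000·-1.000000=-0.0480; V=0.000000+0.048000+-0.048000=0.0000
k=6 src: inc=-0.048000, refl=-0.048000·-0.200000=0.0096; V=0.048000+-0.048000+0.009600=0.0096
k=7 load: inc=0.009600, refl=0.009600·-1.000000=-0.0096; V=0.000000+0.009600+-0.009600=0.0000
k=8 src: inc=-0.009600, refl=-0.009600·-0.200000=0.0019; V=0.009600+-0.009600+0.001920=0.0019
k=9 load: inc=0.001920, refl=0.001920·-1.000000=-0.0019; V=0.000000+0.001920+-0.001920=0.0000
k=10 src: inc=-0.001920, refl=-0.001920·-0.200000=0.0004; V=0.001920+-0.001920+0.000384=0.0004

0 0 source 1.2000
1 4 load 0.0000
2 8 source 0.2400
3 12 load 0.0000
4 16 source 0.0480
5 20 load 0.0000
6 24 source 0.0096
7 28 load 0.0000
8 32 source 0.0019
9 36 load 0.0000
10 40 source 0.0004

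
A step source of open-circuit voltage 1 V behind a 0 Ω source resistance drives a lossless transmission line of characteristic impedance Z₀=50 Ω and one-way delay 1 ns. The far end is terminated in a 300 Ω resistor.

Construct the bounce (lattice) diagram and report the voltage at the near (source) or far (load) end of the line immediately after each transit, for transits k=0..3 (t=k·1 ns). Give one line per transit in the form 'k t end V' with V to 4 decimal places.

0 0 source 1.0000
1 1 load 1.7143
2 2 source 1.0000
3 3 load 0.4898

Γ_L=0.714286, Γ_S=-1.000000; launch V₁=1·50/50=1.000000
k=0 src: V=1.0000
k=1 load: inc=1.000000, refl=1.000000·0.714286=0.7143; V=0.000000+1.000000+0.714286=1.7143
k=2 src: inc=0.714286, refl=0.714286·-1.000000=-0.7143; V=1.000000+0.714286+-0.714286=1.0000
k=3 load: inc=-0.714286, refl=-0.714286·0.714286=-0.5102; V=1.714286+-0.714286+-0.510204=0.4898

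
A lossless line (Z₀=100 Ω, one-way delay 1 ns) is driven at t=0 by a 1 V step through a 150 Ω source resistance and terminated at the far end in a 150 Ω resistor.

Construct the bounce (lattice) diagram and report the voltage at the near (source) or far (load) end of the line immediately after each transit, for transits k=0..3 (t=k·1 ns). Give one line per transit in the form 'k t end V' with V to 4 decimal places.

0 0 source 0.4000
1 1 load 0.4800
2 2 source 0.4960
3 3 load 0.4992

Γ_L=0.200000, Γ_S=0.200000; launch V₁=1·100/250=0.400000
k=0 src: V=0.4000
k=1 load: inc=0.400000, refl=0.400000·0.200000=0.0800; V=0.000000+0.400000+0.080000=0.4800
k=2 src: inc=0.080000, refl=0.080000·0.200000=0.0160; V=0.400000+0.080000+0.016000=0.4960
k=3 load: inc=0.016000, refl=0.016000·0.200000=0.0032; V=0.480000+0.016000+0.003200=0.4992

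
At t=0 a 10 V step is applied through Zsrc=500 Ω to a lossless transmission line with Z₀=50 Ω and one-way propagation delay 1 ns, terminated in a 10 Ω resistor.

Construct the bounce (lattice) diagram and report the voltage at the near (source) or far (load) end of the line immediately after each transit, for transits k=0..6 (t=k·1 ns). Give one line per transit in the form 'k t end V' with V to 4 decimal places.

Γ_L=-0.666667, Γ_S=0.818182; launch V₁=10·50/550=0.909091
k=0 src: V=0.9091
k=1 load: inc=0.909091, refl=0.909091·-0.666667=-0.6061; V=0.000000+0.909091+-0.606061=0.3030
k=2 src: inc=-0.606061, refl=-0.606061·0.818182=-0.4959; V=0.909091+-0.606061+-0.495868=-0.1928
k=3 load: inc=-0.495868, refl=-0.495868·-0.666667=0.3306; V=0.303030+-0.495868+0.330579=0.1377
k=4 src: inc=0.330579, refl=0.330579·0.818182=0.2705; V=-0.192837+0.330579+0.270473=0.4082
k=5 load: inc=0.270473, refl=0.270473·-0.666667=-0.1803; V=0.137741+0.270473+-0.180316=0.2279
k=6 src: inc=-0.180316, refl=-0.180316·0.818182=-0.1475; V=0.408214+-0.180316+-0.147531=0.0804

0 0 source 0.9091
1 1 load 0.3030
2 2 source -0.1928
3 3 load 0.1377
4 4 source 0.4082
5 5 load 0.2279
6 6 source 0.0804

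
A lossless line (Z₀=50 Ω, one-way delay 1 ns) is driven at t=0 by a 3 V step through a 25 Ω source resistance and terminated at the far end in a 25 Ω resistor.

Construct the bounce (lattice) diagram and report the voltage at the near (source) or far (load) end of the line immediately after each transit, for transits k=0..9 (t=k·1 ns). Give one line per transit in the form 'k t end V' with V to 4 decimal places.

Γ_L=-0.333333, Γ_S=-0.333333; launch V₁=3·50/75=2.000000
k=0 src: V=2.0000
k=1 load: inc=2.000000, refl=2.000000·-0.333333=-0.6667; V=0.000000+2.000000+-0.666667=1.3333
k=2 src: inc=-0.666667, refl=-0.666667·-0.333333=0.2222; V=2.000000+-0.666667+0.222222=1.5556
k=3 load: inc=0.222222, refl=0.222222·-0.333333=-0.0741; V=1.333333+0.222222+-0.074074=1.4815
k=4 src: inc=-0.074074, refl=-0.074074·-0.333333=0.0247; V=1.555556+-0.074074+0.024691=1.5062
k=5 load: inc=0.024691, refl=0.024691·-0.333333=-0.0082; V=1.481481+0.024691+-0.008230=1.4979
k=6 src: inc=-0.008230, refl=-0.008230·-0.333333=0.0027; V=1.506173+-0.008230+0.002743=1.5007
k=7 load: inc=0.002743, refl=0.002743·-0.333333=-0.0009; V=1.497942+0.002743+-0.000914=1.4998
k=8 src: inc=-0.000914, refl=-0.000914·-0.333333=0.0003; V=1.500686+-0.000914+0.000305=1.5001
k=9 load: inc=0.000305, refl=0.000305·-0.333333=-0.0001; V=1.499771+0.000305+-0.000102=1.5000

0 0 source 2.0000
1 1 load 1.3333
2 2 source 1.5556
3 3 load 1.4815
4 4 source 1.5062
5 5 load 1.4979
6 6 source 1.5007
7 7 load 1.4998
8 8 source 1.5001
9 9 load 1.5000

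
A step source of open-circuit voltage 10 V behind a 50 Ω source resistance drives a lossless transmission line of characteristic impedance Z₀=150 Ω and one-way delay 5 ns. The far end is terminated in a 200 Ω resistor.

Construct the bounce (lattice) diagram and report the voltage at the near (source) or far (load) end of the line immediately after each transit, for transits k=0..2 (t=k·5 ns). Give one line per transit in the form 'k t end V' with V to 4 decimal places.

0 0 source 7.5000
1 5 load 8.5714
2 10 source 8.0357

Γ_L=0.142857, Γ_S=-0.500000; launch V₁=10·150/200=7.500000
k=0 src: V=7.5000
k=1 load: inc=7.500000, refl=7.500000·0.142857=1.0714; V=0.000000+7.500000+1.071429=8.5714
k=2 src: inc=1.071429, refl=1.071429·-0.500000=-0.5357; V=7.500000+1.071429+-0.535714=8.0357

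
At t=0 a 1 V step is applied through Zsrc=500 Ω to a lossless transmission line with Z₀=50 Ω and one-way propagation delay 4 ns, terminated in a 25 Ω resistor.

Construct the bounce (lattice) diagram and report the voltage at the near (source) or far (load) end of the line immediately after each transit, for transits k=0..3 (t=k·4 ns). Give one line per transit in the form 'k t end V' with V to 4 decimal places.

Γ_L=-0.333333, Γ_S=0.818182; launch V₁=1·50/550=0.090909
k=0 src: V=0.0909
k=1 load: inc=0.090909, refl=0.090909·-0.333333=-0.0303; V=0.000000+0.090909+-0.030303=0.0606
k=2 src: inc=-0.030303, refl=-0.030303·0.818182=-0.0248; V=0.090909+-0.030303+-0.024793=0.0358
k=3 load: inc=-0.024793, refl=-0.024793·-0.333333=0.0083; V=0.060606+-0.024793+0.008264=0.0441

0 0 source 0.0909
1 4 load 0.0606
2 8 source 0.0358
3 12 load 0.0441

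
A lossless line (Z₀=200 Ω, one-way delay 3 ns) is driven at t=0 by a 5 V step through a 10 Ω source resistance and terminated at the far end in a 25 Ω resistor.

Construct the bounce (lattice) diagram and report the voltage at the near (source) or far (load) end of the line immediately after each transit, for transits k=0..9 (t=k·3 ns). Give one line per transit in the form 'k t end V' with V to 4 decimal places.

Γ_L=-0.777778, Γ_S=-0.904762; launch V₁=5·200/210=4.761905
k=0 src: V=4.7619
k=1 load: inc=4.761905, refl=4.761905·-0.777778=-3.7037; V=0.000000+4.761905+-3.703704=1.0582
k=2 src: inc=-3.703704, refl=-3.703704·-0.904762=3.3510; V=4.761905+-3.703704+3.350970=4.4092
k=3 load: inc=3.350970, refl=3.350970·-0.777778=-2.6063; V=1.058201+3.350970+-2.606310=1.8029
k=4 src: inc=-2.606310, refl=-2.606310·-0.904762=2.3581; V=4.409171+-2.606310+2.358090=4.1610
k=5 load: inc=2.358090, refl=2.358090·-0.777778=-1.8341; V=1.802861+2.358090+-1.834070=2.3269
k=6 src: inc=-1.834070, refl=-1.834070·-0.904762=1.6594; V=4.160951+-1.834070+1.659397=3.9863
k=7 load: inc=1.659397, refl=1.659397·-0.777778=-1.2906; V=2.326881+1.659397+-1.290642=2.6956
k=8 src: inc=-1.290642, refl=-1.290642·-0.904762=1.1677; V=3.986278+-1.290642+1.167724=3.8634
k=9 load: inc=1.167724, refl=1.167724·-0.777778=-0.9082; V=2.695636+1.167724+-0.908229=2.9551

0 0 source 4.7619
1 3 load 1.0582
2 6 source 4.4092
3 9 load 1.8029
4 12 source 4.1610
5 15 load 2.3269
6 18 source 3.9863
7 21 load 2.6956
8 24 source 3.8634
9 27 load 2.9551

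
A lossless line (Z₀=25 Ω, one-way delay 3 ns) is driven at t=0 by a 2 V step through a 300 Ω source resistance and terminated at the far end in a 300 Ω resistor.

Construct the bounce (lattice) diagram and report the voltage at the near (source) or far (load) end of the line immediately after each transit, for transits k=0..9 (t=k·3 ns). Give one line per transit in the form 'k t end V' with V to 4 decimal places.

0 0 source 0.1538
1 3 load 0.2840
2 6 source 0.3942
3 9 load 0.4874
4 12 source 0.5662
5 15 load 0.6330
6 18 source 0.6894
7 21 load 0.7372
8 24 source 0.7776
9 27 load 0.8119

Γ_L=0.846154, Γ_S=0.846154; launch V₁=2·25/325=0.153846
k=0 src: V=0.1538
k=1 load: inc=0.153846, refl=0.153846·0.846154=0.1302; V=0.000000+0.153846+0.130178=0.2840
k=2 src: inc=0.130178, refl=0.130178·0.846154=0.1102; V=0.153846+0.130178+0.110150=0.3942
k=3 load: inc=0.110150, refl=0.110150·0.846154=0.0932; V=0.284024+0.110150+0.093204=0.4874
k=4 src: inc=0.093204, refl=0.093204·0.846154=0.0789; V=0.394174+0.093204+0.078865=0.5662
k=5 load: inc=0.078865, refl=0.078865·0.846154=0.0667; V=0.487378+0.078865+0.066732=0.6330
k=6 src: inc=0.066732, refl=0.066732·0.846154=0.0565; V=0.566243+0.066732+0.056465=0.6894
k=7 load: inc=0.056465, refl=0.056465·0.846154=0.0478; V=0.632975+0.056465+0.047778=0.7372
k=8 src: inc=0.047778, refl=0.047778·0.846154=0.0404; V=0.689440+0.047778+0.040428=0.7776
k=9 load: inc=0.040428, refl=0.040428·0.846154=0.0342; V=0.737219+0.040428+0.034208=0.8119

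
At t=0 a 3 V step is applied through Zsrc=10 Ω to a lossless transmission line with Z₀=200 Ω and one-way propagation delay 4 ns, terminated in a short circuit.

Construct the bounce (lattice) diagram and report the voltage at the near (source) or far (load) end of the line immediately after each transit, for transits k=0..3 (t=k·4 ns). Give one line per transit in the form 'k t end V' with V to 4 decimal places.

Γ_L=-1.000000, Γ_S=-0.904762; launch V₁=3·200/210=2.857143
k=0 src: V=2.8571
k=1 load: inc=2.857143, refl=2.857143·-1.000000=-2.8571; V=0.000000+2.857143+-2.857143=0.0000
k=2 src: inc=-2.857143, refl=-2.857143·-0.904762=2.5850; V=2.857143+-2.857143+2.585034=2.5850
k=3 load: inc=2.585034, refl=2.585034·-1.000000=-2.5850; V=0.000000+2.585034+-2.585034=0.0000

0 0 source 2.8571
1 4 load 0.0000
2 8 source 2.5850
3 12 load 0.0000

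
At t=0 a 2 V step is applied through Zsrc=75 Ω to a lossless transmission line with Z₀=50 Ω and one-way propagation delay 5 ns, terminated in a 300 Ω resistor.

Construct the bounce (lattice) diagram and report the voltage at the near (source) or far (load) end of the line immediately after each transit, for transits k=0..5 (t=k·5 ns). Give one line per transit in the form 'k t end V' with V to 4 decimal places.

Γ_L=0.714286, Γ_S=0.200000; launch V₁=2·50/125=0.800000
k=0 src: V=0.8000
k=1 load: inc=0.800000, refl=0.800000·0.714286=0.5714; V=0.000000+0.800000+0.571429=1.3714
k=2 src: inc=0.571429, refl=0.571429·0.200000=0.1143; V=0.800000+0.571429+0.114286=1.4857
k=3 load: inc=0.114286, refl=0.114286·0.714286=0.0816; V=1.371429+0.114286+0.081633=1.5673
k=4 src: inc=0.081633, refl=0.081633·0.200000=0.0163; V=1.485714+0.081633+0.016327=1.5837
k=5 load: inc=0.016327, refl=0.016327·0.714286=0.0117; V=1.567347+0.016327+0.011662=1.5953

0 0 source 0.8000
1 5 load 1.3714
2 10 source 1.4857
3 15 load 1.5673
4 20 source 1.5837
5 25 load 1.5953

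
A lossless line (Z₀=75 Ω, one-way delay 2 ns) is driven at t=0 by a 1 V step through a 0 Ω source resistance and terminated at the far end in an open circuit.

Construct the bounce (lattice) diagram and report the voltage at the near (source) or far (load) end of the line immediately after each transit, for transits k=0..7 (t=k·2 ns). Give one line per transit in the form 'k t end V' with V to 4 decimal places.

Γ_L=1.000000, Γ_S=-1.000000; launch V₁=1·75/75=1.000000
k=0 src: V=1.0000
k=1 load: inc=1.000000, refl=1.000000·1.000000=1.0000; V=0.000000+1.000000+1.000000=2.0000
k=2 src: inc=1.000000, refl=1.000000·-1.000000=-1.0000; V=1.000000+1.000000+-1.000000=1.0000
k=3 load: inc=-1.000000, refl=-1.000000·1.000000=-1.0000; V=2.000000+-1.000000+-1.000000=0.0000
k=4 src: inc=-1.000000, refl=-1.000000·-1.000000=1.0000; V=1.000000+-1.000000+1.000000=1.0000
k=5 load: inc=1.000000, refl=1.000000·1.000000=1.0000; V=0.000000+1.000000+1.000000=2.0000
k=6 src: inc=1.000000, refl=1.000000·-1.000000=-1.0000; V=1.000000+1.000000+-1.000000=1.0000
k=7 load: inc=-1.000000, refl=-1.000000·1.000000=-1.0000; V=2.000000+-1.000000+-1.000000=0.0000

0 0 source 1.0000
1 2 load 2.0000
2 4 source 1.0000
3 6 load 0.0000
4 8 source 1.0000
5 10 load 2.0000
6 12 source 1.0000
7 14 load 0.0000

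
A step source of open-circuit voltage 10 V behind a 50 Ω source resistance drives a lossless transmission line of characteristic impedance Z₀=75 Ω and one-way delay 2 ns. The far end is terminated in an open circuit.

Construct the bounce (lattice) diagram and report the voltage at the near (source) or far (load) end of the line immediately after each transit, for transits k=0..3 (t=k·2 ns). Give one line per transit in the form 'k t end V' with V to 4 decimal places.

0 0 source 6.0000
1 2 load 12.0000
2 4 source 10.8000
3 6 load 9.6000

Γ_L=1.000000, Γ_S=-0.200000; launch V₁=10·75/125=6.000000
k=0 src: V=6.0000
k=1 load: inc=6.000000, refl=6.000000·1.000000=6.0000; V=0.000000+6.000000+6.000000=12.0000
k=2 src: inc=6.000000, refl=6.000000·-0.200000=-1.2000; V=6.000000+6.000000+-1.200000=10.8000
k=3 load: inc=-1.200000, refl=-1.200000·1.000000=-1.2000; V=12.000000+-1.200000+-1.200000=9.6000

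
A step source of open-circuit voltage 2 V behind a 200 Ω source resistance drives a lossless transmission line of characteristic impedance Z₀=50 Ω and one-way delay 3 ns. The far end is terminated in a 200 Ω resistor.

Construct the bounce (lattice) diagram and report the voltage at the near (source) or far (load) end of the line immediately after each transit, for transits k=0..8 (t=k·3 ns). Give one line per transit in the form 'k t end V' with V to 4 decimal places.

Γ_L=0.600000, Γ_S=0.600000; launch V₁=2·50/250=0.400000
k=0 src: V=0.4000
k=1 load: inc=0.400000, refl=0.400000·0.600000=0.2400; V=0.000000+0.400000+0.240000=0.6400
k=2 src: inc=0.240000, refl=0.240000·0.600000=0.1440; V=0.400000+0.240000+0.144000=0.7840
k=3 load: inc=0.144000, refl=0.144000·0.600000=0.0864; V=0.640000+0.144000+0.086400=0.8704
k=4 src: inc=0.086400, refl=0.086400·0.600000=0.0518; V=0.784000+0.086400+0.051840=0.9222
k=5 load: inc=0.051840, refl=0.051840·0.600000=0.0311; V=0.870400+0.051840+0.031104=0.9533
k=6 src: inc=0.031104, refl=0.031104·0.600000=0.0187; V=0.922240+0.031104+0.018662=0.9720
k=7 load: inc=0.018662, refl=0.018662·0.600000=0.0112; V=0.953344+0.018662+0.011197=0.9832
k=8 src: inc=0.011197, refl=0.011197·0.600000=0.0067; V=0.972006+0.011197+0.006718=0.9899

0 0 source 0.4000
1 3 load 0.6400
2 6 source 0.7840
3 9 load 0.8704
4 12 source 0.9222
5 15 load 0.9533
6 18 source 0.9720
7 21 load 0.9832
8 24 source 0.9899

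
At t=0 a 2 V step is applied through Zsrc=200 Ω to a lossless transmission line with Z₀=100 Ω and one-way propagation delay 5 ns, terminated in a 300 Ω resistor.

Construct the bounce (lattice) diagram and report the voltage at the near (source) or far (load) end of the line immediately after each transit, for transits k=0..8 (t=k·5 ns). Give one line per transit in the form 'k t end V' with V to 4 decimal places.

Γ_L=0.500000, Γ_S=0.333333; launch V₁=2·100/300=0.666667
k=0 src: V=0.6667
k=1 load: inc=0.666667, refl=0.666667·0.500000=0.3333; V=0.000000+0.666667+0.333333=1.0000
k=2 src: inc=0.333333, refl=0.333333·0.333333=0.1111; V=0.666667+0.333333+0.111111=1.1111
k=3 load: inc=0.111111, refl=0.111111·0.500000=0.0556; V=1.000000+0.111111+0.055556=1.1667
k=4 src: inc=0.055556, refl=0.055556·0.333333=0.0185; V=1.111111+0.055556+0.018519=1.1852
k=5 load: inc=0.018519, refl=0.018519·0.500000=0.0093; V=1.166667+0.018519+0.009259=1.1944
k=6 src: inc=0.009259, refl=0.009259·0.333333=0.0031; V=1.185185+0.009259+0.003086=1.1975
k=7 load: inc=0.003086, refl=0.003086·0.500000=0.0015; V=1.194444+0.003086+0.001543=1.1991
k=8 src: inc=0.001543, refl=0.001543·0.333333=0.0005; V=1.197531+0.001543+0.000514=1.1996

0 0 source 0.6667
1 5 load 1.0000
2 10 source 1.1111
3 15 load 1.1667
4 20 source 1.1852
5 25 load 1.1944
6 30 source 1.1975
7 35 load 1.1991
8 40 source 1.1996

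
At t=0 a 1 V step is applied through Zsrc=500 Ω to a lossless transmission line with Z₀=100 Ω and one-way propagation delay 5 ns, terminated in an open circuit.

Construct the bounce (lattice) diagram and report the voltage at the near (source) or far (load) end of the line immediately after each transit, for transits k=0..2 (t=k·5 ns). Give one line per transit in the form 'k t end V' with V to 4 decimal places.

Γ_L=1.000000, Γ_S=0.666667; launch V₁=1·100/600=0.166667
k=0 src: V=0.1667
k=1 load: inc=0.166667, refl=0.166667·1.000000=0.1667; V=0.000000+0.166667+0.166667=0.3333
k=2 src: inc=0.166667, refl=0.166667·0.666667=0.1111; V=0.166667+0.166667+0.111111=0.4444

0 0 source 0.1667
1 5 load 0.3333
2 10 source 0.4444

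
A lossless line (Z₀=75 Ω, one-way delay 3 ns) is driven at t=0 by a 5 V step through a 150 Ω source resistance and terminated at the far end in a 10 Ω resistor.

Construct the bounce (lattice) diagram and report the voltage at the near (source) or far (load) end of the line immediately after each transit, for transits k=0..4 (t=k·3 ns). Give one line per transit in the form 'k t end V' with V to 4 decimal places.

0 0 source 1.6667
1 3 load 0.3922
2 6 source -0.0327
3 9 load 0.2922
4 12 source 0.4005

Γ_L=-0.764706, Γ_S=0.333333; launch V₁=5·75/225=1.666667
k=0 src: V=1.6667
k=1 load: inc=1.666667, refl=1.666667·-0.764706=-1.2745; V=0.000000+1.666667+-1.274510=0.3922
k=2 src: inc=-1.274510, refl=-1.274510·0.333333=-0.4248; V=1.666667+-1.274510+-0.424837=-0.0327
k=3 load: inc=-0.424837, refl=-0.424837·-0.764706=0.3249; V=0.392157+-0.424837+0.324875=0.2922
k=4 src: inc=0.324875, refl=0.324875·0.333333=0.1083; V=-0.032680+0.324875+0.108292=0.4005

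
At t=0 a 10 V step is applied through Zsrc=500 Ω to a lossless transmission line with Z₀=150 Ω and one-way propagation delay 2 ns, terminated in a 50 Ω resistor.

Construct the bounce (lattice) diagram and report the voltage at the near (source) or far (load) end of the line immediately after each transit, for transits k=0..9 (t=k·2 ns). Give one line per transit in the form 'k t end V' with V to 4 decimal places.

0 0 source 2.3077
1 2 load 1.1538
2 4 source 0.5325
3 6 load 0.8432
4 8 source 1.0105
5 10 load 0.9268
6 12 source 0.8818
7 14 load 0.9043
8 16 source 0.9164
9 18 load 0.9104

Γ_L=-0.500000, Γ_S=0.538462; launch V₁=10·150/650=2.307692
k=0 src: V=2.3077
k=1 load: inc=2.307692, refl=2.307692·-0.500000=-1.1538; V=0.000000+2.307692+-1.153846=1.1538
k=2 src: inc=-1.153846, refl=-1.153846·0.538462=-0.6213; V=2.307692+-1.153846+-0.621302=0.5325
k=3 load: inc=-0.621302, refl=-0.621302·-0.500000=0.3107; V=1.153846+-0.621302+0.310651=0.8432
k=4 src: inc=0.310651, refl=0.310651·0.538462=0.1673; V=0.532544+0.310651+0.167274=1.0105
k=5 load: inc=0.167274, refl=0.167274·-0.500000=-0.0836; V=0.843195+0.167274+-0.083637=0.9268
k=6 src: inc=-0.083637, refl=-0.083637·0.538462=-0.0450; V=1.010469+-0.083637+-0.045035=0.8818
k=7 load: inc=-0.045035, refl=-0.045035·-0.500000=0.0225; V=0.926832+-0.045035+0.022518=0.9043
k=8 src: inc=0.022518, refl=0.022518·0.538462=0.0121; V=0.881797+0.022518+0.012125=0.9164
k=9 load: inc=0.012125, refl=0.012125·-0.500000=-0.0061; V=0.904314+0.012125+-0.006062=0.9104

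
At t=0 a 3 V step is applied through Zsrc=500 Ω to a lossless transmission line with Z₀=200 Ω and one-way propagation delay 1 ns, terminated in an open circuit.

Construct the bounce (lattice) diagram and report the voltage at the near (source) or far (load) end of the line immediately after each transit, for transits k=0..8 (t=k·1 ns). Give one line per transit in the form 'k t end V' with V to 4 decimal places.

0 0 source 0.8571
1 1 load 1.7143
2 2 source 2.0816
3 3 load 2.4490
4 4 source 2.6064
5 5 load 2.7638
6 6 source 2.8313
7 7 load 2.8988
8 8 source 2.9277

Γ_L=1.000000, Γ_S=0.428571; launch V₁=3·200/700=0.857143
k=0 src: V=0.8571
k=1 load: inc=0.857143, refl=0.857143·1.000000=0.8571; V=0.000000+0.857143+0.857143=1.7143
k=2 src: inc=0.857143, refl=0.857143·0.428571=0.3673; V=0.857143+0.857143+0.367347=2.0816
k=3 load: inc=0.367347, refl=0.367347·1.000000=0.3673; V=1.714286+0.367347+0.367347=2.4490
k=4 src: inc=0.367347, refl=0.367347·0.428571=0.1574; V=2.081633+0.367347+0.157434=2.6064
k=5 load: inc=0.157434, refl=0.157434·1.000000=0.1574; V=2.448980+0.157434+0.157434=2.7638
k=6 src: inc=0.157434, refl=0.157434·0.428571=0.0675; V=2.606414+0.157434+0.067472=2.8313
k=7 load: inc=0.067472, refl=0.067472·1.000000=0.0675; V=2.763848+0.067472+0.067472=2.8988
k=8 src: inc=0.067472, refl=0.067472·0.428571=0.0289; V=2.831320+0.067472+0.028917=2.9277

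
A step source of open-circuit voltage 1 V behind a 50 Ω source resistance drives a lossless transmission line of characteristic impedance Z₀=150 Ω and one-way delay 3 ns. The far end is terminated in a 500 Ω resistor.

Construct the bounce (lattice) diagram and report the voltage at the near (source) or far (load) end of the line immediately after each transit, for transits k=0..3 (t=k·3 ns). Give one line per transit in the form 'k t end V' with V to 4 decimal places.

0 0 source 0.7500
1 3 load 1.1538
2 6 source 0.9519
3 9 load 0.8432

Γ_L=0.538462, Γ_S=-0.500000; launch V₁=1·150/200=0.750000
k=0 src: V=0.7500
k=1 load: inc=0.750000, refl=0.750000·0.538462=0.4038; V=0.000000+0.750000+0.403846=1.1538
k=2 src: inc=0.403846, refl=0.403846·-0.500000=-0.2019; V=0.750000+0.403846+-0.201923=0.9519
k=3 load: inc=-0.201923, refl=-0.201923·0.538462=-0.1087; V=1.153846+-0.201923+-0.108728=0.8432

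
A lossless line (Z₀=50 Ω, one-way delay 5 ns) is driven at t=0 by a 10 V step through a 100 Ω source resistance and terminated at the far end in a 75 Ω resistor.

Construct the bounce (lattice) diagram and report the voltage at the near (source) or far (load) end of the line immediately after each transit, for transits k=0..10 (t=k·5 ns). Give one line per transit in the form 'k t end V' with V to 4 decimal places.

Γ_L=0.200000, Γ_S=0.333333; launch V₁=10·50/150=3.333333
k=0 src: V=3.3333
k=1 load: inc=3.333333, refl=3.333333·0.200000=0.6667; V=0.000000+3.333333+0.666667=4.0000
k=2 src: inc=0.666667, refl=0.666667·0.333333=0.2222; V=3.333333+0.666667+0.222222=4.2222
k=3 load: inc=0.222222, refl=0.222222·0.200000=0.0444; V=4.000000+0.222222+0.044444=4.2667
k=4 src: inc=0.044444, refl=0.044444·0.333333=0.0148; V=4.222222+0.044444+0.014815=4.2815
k=5 load: inc=0.014815, refl=0.014815·0.200000=0.0030; V=4.266667+0.014815+0.002963=4.2844
k=6 src: inc=0.002963, refl=0.002963·0.333333=0.0010; V=4.281481+0.002963+0.000988=4.2854
k=7 load: inc=0.000988, refl=0.000988·0.200000=0.0002; V=4.284444+0.000988+0.000198=4.2856
k=8 src: inc=0.000198, refl=0.000198·0.333333=0.0001; V=4.285432+0.000198+0.000066=4.2857
k=9 load: inc=0.000066, refl=0.000066·0.200000=0.0000; V=4.285630+0.000066+0.000013=4.2857
k=10 src: inc=0.000013, refl=0.000013·0.333333=0.0000; V=4.285695+0.000013+0.000004=4.2857

0 0 source 3.3333
1 5 load 4.0000
2 10 source 4.2222
3 15 load 4.2667
4 20 source 4.2815
5 25 load 4.2844
6 30 source 4.2854
7 35 load 4.2856
8 40 source 4.2857
9 45 load 4.2857
10 50 source 4.2857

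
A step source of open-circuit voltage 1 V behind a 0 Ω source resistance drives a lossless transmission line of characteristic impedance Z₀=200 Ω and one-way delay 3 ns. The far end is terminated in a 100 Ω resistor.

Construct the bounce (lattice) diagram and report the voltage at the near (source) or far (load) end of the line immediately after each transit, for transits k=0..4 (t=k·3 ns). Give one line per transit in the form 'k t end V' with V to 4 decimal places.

Γ_L=-0.333333, Γ_S=-1.000000; launch V₁=1·200/200=1.000000
k=0 src: V=1.0000
k=1 load: inc=1.000000, refl=1.000000·-0.333333=-0.3333; V=0.000000+1.000000+-0.333333=0.6667
k=2 src: inc=-0.333333, refl=-0.333333·-1.000000=0.3333; V=1.000000+-0.333333+0.333333=1.0000
k=3 load: inc=0.333333, refl=0.333333·-0.333333=-0.1111; V=0.666667+0.333333+-0.111111=0.8889
k=4 src: inc=-0.111111, refl=-0.111111·-1.000000=0.1111; V=1.000000+-0.111111+0.111111=1.0000

0 0 source 1.0000
1 3 load 0.6667
2 6 source 1.0000
3 9 load 0.8889
4 12 source 1.0000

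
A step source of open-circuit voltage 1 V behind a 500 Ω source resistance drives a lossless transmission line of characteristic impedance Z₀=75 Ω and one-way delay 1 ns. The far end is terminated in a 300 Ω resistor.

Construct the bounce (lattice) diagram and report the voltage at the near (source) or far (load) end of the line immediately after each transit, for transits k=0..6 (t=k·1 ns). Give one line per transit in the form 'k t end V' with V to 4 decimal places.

Γ_L=0.600000, Γ_S=0.739130; launch V₁=1·75/575=0.130435
k=0 src: V=0.1304
k=1 load: inc=0.130435, refl=0.130435·0.600000=0.0783; V=0.000000+0.130435+0.078261=0.2087
k=2 src: inc=0.078261, refl=0.078261·0.739130=0.0578; V=0.130435+0.078261+0.057845=0.2665
k=3 load: inc=0.057845, refl=0.057845·0.600000=0.0347; V=0.208696+0.057845+0.034707=0.3012
k=4 src: inc=0.034707, refl=0.034707·0.739130=0.0257; V=0.266541+0.034707+0.025653=0.3269
k=5 load: inc=0.025653, refl=0.025653·0.600000=0.0154; V=0.301248+0.025653+0.015392=0.3423
k=6 src: inc=0.015392, refl=0.015392·0.739130=0.0114; V=0.326901+0.015392+0.011377=0.3537

0 0 source 0.1304
1 1 load 0.2087
2 2 source 0.2665
3 3 load 0.3012
4 4 source 0.3269
5 5 load 0.3423
6 6 source 0.3537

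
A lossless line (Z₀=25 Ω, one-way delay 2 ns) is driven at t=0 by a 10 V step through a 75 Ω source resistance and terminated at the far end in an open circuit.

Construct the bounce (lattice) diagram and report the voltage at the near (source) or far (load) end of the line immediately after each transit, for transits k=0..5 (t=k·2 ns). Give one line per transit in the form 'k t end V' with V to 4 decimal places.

0 0 source 2.5000
1 2 load 5.0000
2 4 source 6.2500
3 6 load 7.5000
4 8 source 8.1250
5 10 load 8.7500

Γ_L=1.000000, Γ_S=0.500000; launch V₁=10·25/100=2.500000
k=0 src: V=2.5000
k=1 load: inc=2.500000, refl=2.500000·1.000000=2.5000; V=0.000000+2.500000+2.500000=5.0000
k=2 src: inc=2.500000, refl=2.500000·0.500000=1.2500; V=2.500000+2.500000+1.250000=6.2500
k=3 load: inc=1.250000, refl=1.250000·1.000000=1.2500; V=5.000000+1.250000+1.250000=7.5000
k=4 src: inc=1.250000, refl=1.250000·0.500000=0.6250; V=6.250000+1.250000+0.625000=8.1250
k=5 load: inc=0.625000, refl=0.625000·1.000000=0.6250; V=7.500000+0.625000+0.625000=8.7500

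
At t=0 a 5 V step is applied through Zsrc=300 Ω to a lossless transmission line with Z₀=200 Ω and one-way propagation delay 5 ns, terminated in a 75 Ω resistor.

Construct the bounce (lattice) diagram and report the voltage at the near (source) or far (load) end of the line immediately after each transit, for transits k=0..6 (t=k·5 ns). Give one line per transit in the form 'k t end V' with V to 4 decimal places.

0 0 source 2.0000
1 5 load 1.0909
2 10 source 0.9091
3 15 load 0.9917
4 20 source 1.0083
5 25 load 1.0008
6 30 source 0.9992

Γ_L=-0.454545, Γ_S=0.200000; launch V₁=5·200/500=2.000000
k=0 src: V=2.0000
k=1 load: inc=2.000000, refl=2.000000·-0.454545=-0.9091; V=0.000000+2.000000+-0.909091=1.0909
k=2 src: inc=-0.909091, refl=-0.909091·0.200000=-0.1818; V=2.000000+-0.909091+-0.181818=0.9091
k=3 load: inc=-0.181818, refl=-0.181818·-0.454545=0.0826; V=1.090909+-0.181818+0.082645=0.9917
k=4 src: inc=0.082645, refl=0.082645·0.200000=0.0165; V=0.909091+0.082645+0.016529=1.0083
k=5 load: inc=0.016529, refl=0.016529·-0.454545=-0.0075; V=0.991736+0.016529+-0.007513=1.0008
k=6 src: inc=-0.007513, refl=-0.007513·0.200000=-0.0015; V=1.008264+-0.007513+-0.001503=0.9992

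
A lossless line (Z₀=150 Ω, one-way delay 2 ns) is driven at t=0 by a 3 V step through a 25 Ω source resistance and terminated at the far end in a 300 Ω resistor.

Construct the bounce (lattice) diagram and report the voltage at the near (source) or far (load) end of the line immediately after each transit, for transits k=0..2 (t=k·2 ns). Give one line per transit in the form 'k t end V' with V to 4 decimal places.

0 0 source 2.5714
1 2 load 3.4286
2 4 source 2.8163

Γ_L=0.333333, Γ_S=-0.714286; launch V₁=3·150/175=2.571429
k=0 src: V=2.5714
k=1 load: inc=2.571429, refl=2.571429·0.333333=0.8571; V=0.000000+2.571429+0.857143=3.4286
k=2 src: inc=0.857143, refl=0.857143·-0.714286=-0.6122; V=2.571429+0.857143+-0.612245=2.8163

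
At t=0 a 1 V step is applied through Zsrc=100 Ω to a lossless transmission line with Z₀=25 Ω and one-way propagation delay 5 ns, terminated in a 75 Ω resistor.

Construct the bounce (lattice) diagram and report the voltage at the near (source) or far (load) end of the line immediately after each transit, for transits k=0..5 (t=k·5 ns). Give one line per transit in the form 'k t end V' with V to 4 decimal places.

Γ_L=0.500000, Γ_S=0.600000; launch V₁=1·25/125=0.200000
k=0 src: V=0.2000
k=1 load: inc=0.200000, refl=0.200000·0.500000=0.1000; V=0.000000+0.200000+0.100000=0.3000
k=2 src: inc=0.100000, refl=0.100000·0.600000=0.0600; V=0.200000+0.100000+0.060000=0.3600
k=3 load: inc=0.060000, refl=0.060000·0.500000=0.0300; V=0.300000+0.060000+0.030000=0.3900
k=4 src: inc=0.030000, refl=0.030000·0.600000=0.0180; V=0.360000+0.030000+0.018000=0.4080
k=5 load: inc=0.018000, refl=0.018000·0.500000=0.0090; V=0.390000+0.018000+0.009000=0.4170

0 0 source 0.2000
1 5 load 0.3000
2 10 source 0.3600
3 15 load 0.3900
4 20 source 0.4080
5 25 load 0.4170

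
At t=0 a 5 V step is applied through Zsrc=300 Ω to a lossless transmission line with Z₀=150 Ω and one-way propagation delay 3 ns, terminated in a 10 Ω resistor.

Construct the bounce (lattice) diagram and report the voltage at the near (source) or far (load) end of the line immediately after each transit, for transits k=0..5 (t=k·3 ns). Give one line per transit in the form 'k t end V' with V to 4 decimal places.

Γ_L=-0.875000, Γ_S=0.333333; launch V₁=5·150/450=1.666667
k=0 src: V=1.6667
k=1 load: inc=1.666667, refl=1.666667·-0.875000=-1.4583; V=0.000000+1.666667+-1.458333=0.2083
k=2 src: inc=-1.458333, refl=-1.458333·0.333333=-0.4861; V=1.666667+-1.458333+-0.486111=-0.2778
k=3 load: inc=-0.486111, refl=-0.486111·-0.875000=0.4253; V=0.208333+-0.486111+0.425347=0.1476
k=4 src: inc=0.425347, refl=0.425347·0.333333=0.1418; V=-0.277778+0.425347+0.141782=0.2894
k=5 load: inc=0.141782, refl=0.141782·-0.875000=-0.1241; V=0.147569+0.141782+-0.124060=0.1653

0 0 source 1.6667
1 3 load 0.2083
2 6 source -0.2778
3 9 load 0.1476
4 12 source 0.2894
5 15 load 0.1653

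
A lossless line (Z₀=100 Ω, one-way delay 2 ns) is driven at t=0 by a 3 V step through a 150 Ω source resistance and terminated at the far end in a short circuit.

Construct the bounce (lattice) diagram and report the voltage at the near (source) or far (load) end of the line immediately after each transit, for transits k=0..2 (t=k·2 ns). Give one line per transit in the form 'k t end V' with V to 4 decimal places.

0 0 source 1.2000
1 2 load 0.0000
2 4 source -0.2400

Γ_L=-1.000000, Γ_S=0.200000; launch V₁=3·100/250=1.200000
k=0 src: V=1.2000
k=1 load: inc=1.200000, refl=1.200000·-1.000000=-1.2000; V=0.000000+1.200000+-1.200000=0.0000
k=2 src: inc=-1.200000, refl=-1.200000·0.200000=-0.2400; V=1.200000+-1.200000+-0.240000=-0.2400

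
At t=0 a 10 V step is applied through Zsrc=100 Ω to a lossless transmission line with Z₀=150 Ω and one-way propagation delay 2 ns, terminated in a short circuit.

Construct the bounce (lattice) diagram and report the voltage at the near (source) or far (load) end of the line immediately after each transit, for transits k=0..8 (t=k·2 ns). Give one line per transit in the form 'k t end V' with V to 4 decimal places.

Γ_L=-1.000000, Γ_S=-0.200000; launch V₁=10·150/250=6.000000
k=0 src: V=6.0000
k=1 load: inc=6.000000, refl=6.000000·-1.000000=-6.0000; V=0.000000+6.000000+-6.000000=0.0000
k=2 src: inc=-6.000000, refl=-6.000000·-0.200000=1.2000; V=6.000000+-6.000000+1.200000=1.2000
k=3 load: inc=1.200000, refl=1.200000·-1.000000=-1.2000; V=0.000000+1.200000+-1.200000=0.0000
k=4 src: inc=-1.200000, refl=-1.200000·-0.200000=0.2400; V=1.200000+-1.200000+0.240000=0.2400
k=5 load: inc=0.240000, refl=0.240000·-1.000000=-0.2400; V=0.000000+0.240000+-0.240000=0.0000
k=6 src: inc=-0.240000, refl=-0.240000·-0.200000=0.0480; V=0.240000+-0.240000+0.048000=0.0480
k=7 load: inc=0.048000, refl=0.048000·-1.000000=-0.0480; V=0.000000+0.048000+-0.048000=0.0000
k=8 src: inc=-0.048000, refl=-0.048000·-0.200000=0.0096; V=0.048000+-0.048000+0.009600=0.0096

0 0 source 6.0000
1 2 load 0.0000
2 4 source 1.2000
3 6 load 0.0000
4 8 source 0.2400
5 10 load 0.0000
6 12 source 0.0480
7 14 load 0.0000
8 16 source 0.0096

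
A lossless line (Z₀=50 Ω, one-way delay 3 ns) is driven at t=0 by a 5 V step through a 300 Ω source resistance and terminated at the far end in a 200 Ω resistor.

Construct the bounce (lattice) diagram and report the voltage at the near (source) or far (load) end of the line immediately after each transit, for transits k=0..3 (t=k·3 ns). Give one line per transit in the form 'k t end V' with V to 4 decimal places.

0 0 source 0.7143
1 3 load 1.1429
2 6 source 1.4490
3 9 load 1.6327

Γ_L=0.600000, Γ_S=0.714286; launch V₁=5·50/350=0.714286
k=0 src: V=0.7143
k=1 load: inc=0.714286, refl=0.714286·0.600000=0.4286; V=0.000000+0.714286+0.428571=1.1429
k=2 src: inc=0.428571, refl=0.428571·0.714286=0.3061; V=0.714286+0.428571+0.306122=1.4490
k=3 load: inc=0.306122, refl=0.306122·0.600000=0.1837; V=1.142857+0.306122+0.183673=1.6327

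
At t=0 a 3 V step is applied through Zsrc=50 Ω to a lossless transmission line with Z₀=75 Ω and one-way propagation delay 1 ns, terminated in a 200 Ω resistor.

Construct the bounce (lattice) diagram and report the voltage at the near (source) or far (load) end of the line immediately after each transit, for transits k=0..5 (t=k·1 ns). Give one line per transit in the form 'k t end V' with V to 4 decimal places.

Γ_L=0.454545, Γ_S=-0.200000; launch V₁=3·75/125=1.800000
k=0 src: V=1.8000
k=1 load: inc=1.800000, refl=1.800000·0.454545=0.8182; V=0.000000+1.800000+0.818182=2.6182
k=2 src: inc=0.818182, refl=0.818182·-0.200000=-0.1636; V=1.800000+0.818182+-0.163636=2.4545
k=3 load: inc=-0.163636, refl=-0.163636·0.454545=-0.0744; V=2.618182+-0.163636+-0.074380=2.3802
k=4 src: inc=-0.074380, refl=-0.074380·-0.200000=0.0149; V=2.454545+-0.074380+0.014876=2.3950
k=5 load: inc=0.014876, refl=0.014876·0.454545=0.0068; V=2.380165+0.014876+0.006762=2.4018

0 0 source 1.8000
1 1 load 2.6182
2 2 source 2.4545
3 3 load 2.3802
4 4 source 2.3950
5 5 load 2.4018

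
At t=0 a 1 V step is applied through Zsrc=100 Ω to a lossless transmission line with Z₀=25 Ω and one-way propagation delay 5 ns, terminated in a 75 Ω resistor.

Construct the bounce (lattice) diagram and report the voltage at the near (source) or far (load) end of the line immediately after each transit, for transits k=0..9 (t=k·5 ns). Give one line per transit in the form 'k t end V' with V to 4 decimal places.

0 0 source 0.2000
1 5 load 0.3000
2 10 source 0.3600
3 15 load 0.3900
4 20 source 0.4080
5 25 load 0.4170
6 30 source 0.4224
7 35 load 0.4251
8 40 source 0.4267
9 45 load 0.4275

Γ_L=0.500000, Γ_S=0.600000; launch V₁=1·25/125=0.200000
k=0 src: V=0.2000
k=1 load: inc=0.200000, refl=0.200000·0.500000=0.1000; V=0.000000+0.200000+0.100000=0.3000
k=2 src: inc=0.100000, refl=0.100000·0.600000=0.0600; V=0.200000+0.100000+0.060000=0.3600
k=3 load: inc=0.060000, refl=0.060000·0.500000=0.0300; V=0.300000+0.060000+0.030000=0.3900
k=4 src: inc=0.030000, refl=0.030000·0.600000=0.0180; V=0.360000+0.030000+0.018000=0.4080
k=5 load: inc=0.018000, refl=0.018000·0.500000=0.0090; V=0.390000+0.018000+0.009000=0.4170
k=6 src: inc=0.009000, refl=0.009000·0.600000=0.0054; V=0.408000+0.009000+0.005400=0.4224
k=7 load: inc=0.005400, refl=0.005400·0.500000=0.0027; V=0.417000+0.005400+0.002700=0.4251
k=8 src: inc=0.002700, refl=0.002700·0.600000=0.0016; V=0.422400+0.002700+0.001620=0.4267
k=9 load: inc=0.001620, refl=0.001620·0.500000=0.0008; V=0.425100+0.001620+0.000810=0.4275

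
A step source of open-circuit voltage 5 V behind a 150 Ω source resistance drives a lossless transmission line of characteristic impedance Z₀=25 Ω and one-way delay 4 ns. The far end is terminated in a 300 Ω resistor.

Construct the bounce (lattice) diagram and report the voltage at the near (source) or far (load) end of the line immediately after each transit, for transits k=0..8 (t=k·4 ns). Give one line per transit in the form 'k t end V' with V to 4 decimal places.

Γ_L=0.846154, Γ_S=0.714286; launch V₁=5·25/175=0.714286
k=0 src: V=0.7143
k=1 load: inc=0.714286, refl=0.714286·0.846154=0.6044; V=0.000000+0.714286+0.604396=1.3187
k=2 src: inc=0.604396, refl=0.604396·0.714286=0.4317; V=0.714286+0.604396+0.431711=1.7504
k=3 load: inc=0.431711, refl=0.431711·0.846154=0.3653; V=1.318681+0.431711+0.365294=2.1157
k=4 src: inc=0.365294, refl=0.365294·0.714286=0.2609; V=1.750392+0.365294+0.260924=2.3766
k=5 load: inc=0.260924, refl=0.260924·0.846154=0.2208; V=2.115687+0.260924+0.220782=2.5974
k=6 src: inc=0.220782, refl=0.220782·0.714286=0.1577; V=2.376611+0.220782+0.157702=2.7551
k=7 load: inc=0.157702, refl=0.157702·0.846154=0.1334; V=2.597393+0.157702+0.133440=2.8885
k=8 src: inc=0.133440, refl=0.133440·0.714286=0.0953; V=2.755094+0.133440+0.095314=2.9838

0 0 source 0.7143
1 4 load 1.3187
2 8 source 1.7504
3 12 load 2.1157
4 16 source 2.3766
5 20 load 2.5974
6 24 source 2.7551
7 28 load 2.8885
8 32 source 2.9838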